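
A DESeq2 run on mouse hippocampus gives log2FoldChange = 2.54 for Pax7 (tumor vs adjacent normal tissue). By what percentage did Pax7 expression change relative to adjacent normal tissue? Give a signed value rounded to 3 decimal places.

481.589%

Fold change = 2^(2.54) = 5.8159
Percent change = (FC − 1) × 100% = (5.8159 − 1) × 100 = 481.589%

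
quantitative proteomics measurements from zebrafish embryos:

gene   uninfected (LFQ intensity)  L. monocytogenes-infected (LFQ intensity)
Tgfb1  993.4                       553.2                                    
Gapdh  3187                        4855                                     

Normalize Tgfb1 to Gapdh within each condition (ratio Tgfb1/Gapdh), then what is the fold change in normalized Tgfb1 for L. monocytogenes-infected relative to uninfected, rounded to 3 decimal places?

0.366

Tgfb1/Gapdh (uninfected) = 993.4 / 3187 = 0.3117
Tgfb1/Gapdh (L. monocytogenes-infected) = 553.2 / 4855 = 0.11394
Fold change = 0.11394 / 0.3117 = 0.3656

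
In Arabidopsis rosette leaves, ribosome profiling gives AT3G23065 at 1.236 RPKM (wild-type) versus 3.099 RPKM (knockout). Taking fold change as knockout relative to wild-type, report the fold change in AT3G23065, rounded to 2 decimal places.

Fold change = 3.099 / 1.236 = 2.507
AT3G23065 is upregulated.

2.51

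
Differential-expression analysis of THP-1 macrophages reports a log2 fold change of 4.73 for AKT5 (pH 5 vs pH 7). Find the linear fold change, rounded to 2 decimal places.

Fold change = 2^(4.73) = 26.538

26.54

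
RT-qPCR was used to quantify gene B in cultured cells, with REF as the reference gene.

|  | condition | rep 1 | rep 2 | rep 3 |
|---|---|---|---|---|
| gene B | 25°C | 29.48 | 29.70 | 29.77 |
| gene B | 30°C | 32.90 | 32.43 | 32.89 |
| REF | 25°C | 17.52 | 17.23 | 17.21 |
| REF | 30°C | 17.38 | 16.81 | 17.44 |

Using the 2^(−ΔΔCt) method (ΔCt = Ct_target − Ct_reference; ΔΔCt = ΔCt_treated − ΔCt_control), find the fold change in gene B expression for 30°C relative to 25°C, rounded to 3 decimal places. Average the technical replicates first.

Mean Ct: gene B 25°C 29.650; gene B 30°C 32.740; REF 25°C 17.320; REF 30°C 17.210
ΔCt(25°C) = 29.650 − 17.320 = 12.330
ΔCt(30°C) = 32.740 − 17.210 = 15.530
ΔΔCt = 15.530 − 12.330 = 3.200
Fold change = 2^(−3.200) = 0.1088

0.109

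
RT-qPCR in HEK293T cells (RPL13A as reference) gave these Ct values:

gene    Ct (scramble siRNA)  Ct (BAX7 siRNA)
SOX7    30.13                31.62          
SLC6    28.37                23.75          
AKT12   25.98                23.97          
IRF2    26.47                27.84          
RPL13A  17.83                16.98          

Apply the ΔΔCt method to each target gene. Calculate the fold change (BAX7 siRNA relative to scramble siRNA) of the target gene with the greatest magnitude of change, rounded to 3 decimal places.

SOX7: ΔΔCt = (31.62−16.98) − (30.13−17.83) = 14.64 − 12.30 = 2.34; fold change = 2^-2.34 = 0.198
SLC6: ΔΔCt = (23.75−16.98) − (28.37−17.83) = 6.77 − 10.54 = -3.77; fold change = 2^3.77 = 13.642
AKT12: ΔΔCt = (23.97−16.98) − (25.98−17.83) = 6.99 − 8.15 = -1.16; fold change = 2^1.16 = 2.235
IRF2: ΔΔCt = (27.84−16.98) − (26.47−17.83) = 10.86 − 8.64 = 2.22; fold change = 2^-2.22 = 0.215
SLC6 has the largest |ΔΔCt| = 3.77.

13.642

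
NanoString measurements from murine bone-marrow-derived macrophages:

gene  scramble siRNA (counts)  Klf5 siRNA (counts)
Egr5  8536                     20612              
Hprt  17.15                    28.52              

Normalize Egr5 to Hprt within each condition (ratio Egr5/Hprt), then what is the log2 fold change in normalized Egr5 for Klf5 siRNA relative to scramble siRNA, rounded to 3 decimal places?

Egr5/Hprt (scramble siRNA) = 8536 / 17.15 = 497.73
Egr5/Hprt (Klf5 siRNA) = 20612 / 28.52 = 722.72
Fold change = 722.72 / 497.73 = 1.4520
log2(1.4520) = 0.5381

0.538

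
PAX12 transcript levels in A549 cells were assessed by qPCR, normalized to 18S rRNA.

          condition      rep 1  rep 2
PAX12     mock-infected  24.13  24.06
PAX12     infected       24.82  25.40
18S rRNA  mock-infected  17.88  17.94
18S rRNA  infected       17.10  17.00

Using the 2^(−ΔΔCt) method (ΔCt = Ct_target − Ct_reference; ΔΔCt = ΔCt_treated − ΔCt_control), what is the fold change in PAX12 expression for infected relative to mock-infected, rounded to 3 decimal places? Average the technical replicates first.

0.273

Mean Ct: PAX12 mock-infected 24.095; PAX12 infected 25.110; 18S rRNA mock-infected 17.910; 18S rRNA infected 17.050
ΔCt(mock-infected) = 24.095 − 17.910 = 6.185
ΔCt(infected) = 25.110 − 17.050 = 8.060
ΔΔCt = 8.060 − 6.185 = 1.875
Fold change = 2^(−1.875) = 0.2726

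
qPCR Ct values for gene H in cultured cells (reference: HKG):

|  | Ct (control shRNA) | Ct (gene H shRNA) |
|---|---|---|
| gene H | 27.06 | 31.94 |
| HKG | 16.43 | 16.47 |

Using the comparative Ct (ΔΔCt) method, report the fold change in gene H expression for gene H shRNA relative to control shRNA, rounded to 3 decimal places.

0.035

ΔCt(control shRNA) = 27.060 − 16.430 = 10.630
ΔCt(gene H shRNA) = 31.940 − 16.470 = 15.470
ΔΔCt = 15.470 − 10.630 = 4.840
Fold change = 2^(−4.840) = 0.0349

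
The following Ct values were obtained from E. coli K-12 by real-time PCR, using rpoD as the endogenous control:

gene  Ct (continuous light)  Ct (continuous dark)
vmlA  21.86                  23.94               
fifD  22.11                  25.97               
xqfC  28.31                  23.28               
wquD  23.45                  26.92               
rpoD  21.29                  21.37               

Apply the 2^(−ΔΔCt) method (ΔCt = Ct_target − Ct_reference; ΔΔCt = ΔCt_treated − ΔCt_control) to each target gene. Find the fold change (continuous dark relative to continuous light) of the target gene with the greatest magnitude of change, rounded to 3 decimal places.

34.535

vmlA: ΔΔCt = (23.94−21.37) − (21.86−21.29) = 2.57 − 0.57 = 2.00; fold change = 2^-2.00 = 0.250
fifD: ΔΔCt = (25.97−21.37) − (22.11−21.29) = 4.60 − 0.82 = 3.78; fold change = 2^-3.78 = 0.073
xqfC: ΔΔCt = (23.28−21.37) − (28.31−21.29) = 1.91 − 7.02 = -5.11; fold change = 2^5.11 = 34.535
wquD: ΔΔCt = (26.92−21.37) − (23.45−21.29) = 5.55 − 2.16 = 3.39; fold change = 2^-3.39 = 0.095
xqfC has the largest |ΔΔCt| = 5.11.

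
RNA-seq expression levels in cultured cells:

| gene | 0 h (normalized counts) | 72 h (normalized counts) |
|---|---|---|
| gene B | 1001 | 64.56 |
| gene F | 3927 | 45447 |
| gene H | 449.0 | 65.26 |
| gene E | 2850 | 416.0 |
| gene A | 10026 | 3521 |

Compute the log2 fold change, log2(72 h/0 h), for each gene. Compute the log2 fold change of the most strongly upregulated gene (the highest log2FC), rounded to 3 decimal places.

3.533

log2(64.56/1001) = -3.955  (gene B)
log2(45447/3927) = 3.533  (gene F)
log2(65.26/449.0) = -2.782  (gene H)
log2(416.0/2850) = -2.776  (gene E)
log2(3521/10026) = -1.510  (gene A)
gene F is most strongly upregulated.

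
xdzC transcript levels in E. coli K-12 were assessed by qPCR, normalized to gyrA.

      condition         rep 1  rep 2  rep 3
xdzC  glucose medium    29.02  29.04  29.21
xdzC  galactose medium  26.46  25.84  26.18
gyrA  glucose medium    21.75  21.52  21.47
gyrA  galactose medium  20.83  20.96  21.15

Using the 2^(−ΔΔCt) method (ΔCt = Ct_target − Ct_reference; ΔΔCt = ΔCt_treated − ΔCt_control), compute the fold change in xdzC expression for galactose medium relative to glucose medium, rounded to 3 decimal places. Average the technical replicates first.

Mean Ct: xdzC glucose medium 29.090; xdzC galactose medium 26.160; gyrA glucose medium 21.580; gyrA galactose medium 20.980
ΔCt(glucose medium) = 29.090 − 21.580 = 7.510
ΔCt(galactose medium) = 26.160 − 20.980 = 5.180
ΔΔCt = 5.180 − 7.510 = -2.330
Fold change = 2^(−(-2.330)) = 2^2.330 = 5.0281

5.028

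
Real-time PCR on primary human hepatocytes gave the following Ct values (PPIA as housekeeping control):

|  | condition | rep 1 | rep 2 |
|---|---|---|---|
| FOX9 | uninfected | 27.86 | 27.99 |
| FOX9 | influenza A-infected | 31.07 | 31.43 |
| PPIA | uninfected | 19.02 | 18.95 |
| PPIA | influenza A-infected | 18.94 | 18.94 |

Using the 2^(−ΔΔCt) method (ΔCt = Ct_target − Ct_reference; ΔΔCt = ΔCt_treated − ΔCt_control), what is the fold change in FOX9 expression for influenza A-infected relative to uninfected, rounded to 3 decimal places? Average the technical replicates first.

0.097

Mean Ct: FOX9 uninfected 27.925; FOX9 influenza A-infected 31.250; PPIA uninfected 18.985; PPIA influenza A-infected 18.940
ΔCt(uninfected) = 27.925 − 18.985 = 8.940
ΔCt(influenza A-infected) = 31.250 − 18.940 = 12.310
ΔΔCt = 12.310 − 8.940 = 3.370
Fold change = 2^(−3.370) = 0.0967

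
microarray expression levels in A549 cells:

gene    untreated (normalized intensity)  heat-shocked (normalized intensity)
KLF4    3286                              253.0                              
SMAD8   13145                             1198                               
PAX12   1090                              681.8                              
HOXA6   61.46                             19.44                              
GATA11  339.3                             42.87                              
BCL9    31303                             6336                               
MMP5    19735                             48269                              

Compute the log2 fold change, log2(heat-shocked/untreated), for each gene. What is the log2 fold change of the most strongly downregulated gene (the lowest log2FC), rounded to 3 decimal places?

log2(253.0/3286) = -3.699  (KLF4)
log2(1198/13145) = -3.456  (SMAD8)
log2(681.8/1090) = -0.677  (PAX12)
log2(19.44/61.46) = -1.661  (HOXA6)
log2(42.87/339.3) = -2.985  (GATA11)
log2(6336/31303) = -2.305  (BCL9)
log2(48269/19735) = 1.290  (MMP5)
KLF4 is most strongly downregulated.

-3.699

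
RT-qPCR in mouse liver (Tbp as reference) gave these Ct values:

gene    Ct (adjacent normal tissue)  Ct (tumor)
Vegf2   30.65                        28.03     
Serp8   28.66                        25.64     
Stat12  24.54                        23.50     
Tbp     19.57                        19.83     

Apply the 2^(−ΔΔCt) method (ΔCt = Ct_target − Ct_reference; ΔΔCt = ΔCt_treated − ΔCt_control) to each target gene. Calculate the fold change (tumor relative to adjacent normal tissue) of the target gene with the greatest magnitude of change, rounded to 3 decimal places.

Vegf2: ΔΔCt = (28.03−19.83) − (30.65−19.57) = 8.20 − 11.08 = -2.88; fold change = 2^2.88 = 7.362
Serp8: ΔΔCt = (25.64−19.83) − (28.66−19.57) = 5.81 − 9.09 = -3.28; fold change = 2^3.28 = 9.714
Stat12: ΔΔCt = (23.50−19.83) − (24.54−19.57) = 3.67 − 4.97 = -1.30; fold change = 2^1.30 = 2.462
Serp8 has the largest |ΔΔCt| = 3.28.

9.714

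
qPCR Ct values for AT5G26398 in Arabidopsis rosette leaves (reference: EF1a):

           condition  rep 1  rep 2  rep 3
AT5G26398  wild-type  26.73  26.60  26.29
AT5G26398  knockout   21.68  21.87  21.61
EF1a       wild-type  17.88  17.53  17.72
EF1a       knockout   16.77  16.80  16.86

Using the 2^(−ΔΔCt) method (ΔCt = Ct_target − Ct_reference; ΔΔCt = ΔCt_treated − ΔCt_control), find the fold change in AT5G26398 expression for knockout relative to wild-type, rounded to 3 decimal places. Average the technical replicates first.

15.137

Mean Ct: AT5G26398 wild-type 26.540; AT5G26398 knockout 21.720; EF1a wild-type 17.710; EF1a knockout 16.810
ΔCt(wild-type) = 26.540 − 17.710 = 8.830
ΔCt(knockout) = 21.720 − 16.810 = 4.910
ΔΔCt = 4.910 − 8.830 = -3.920
Fold change = 2^(−(-3.920)) = 2^3.920 = 15.1369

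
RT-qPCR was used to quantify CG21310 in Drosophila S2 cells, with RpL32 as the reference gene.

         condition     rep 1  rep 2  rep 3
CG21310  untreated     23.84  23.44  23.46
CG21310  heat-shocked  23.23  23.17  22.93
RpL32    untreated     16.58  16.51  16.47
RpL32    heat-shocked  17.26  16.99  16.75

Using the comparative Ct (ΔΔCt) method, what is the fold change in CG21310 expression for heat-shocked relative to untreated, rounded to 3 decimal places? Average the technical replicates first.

Mean Ct: CG21310 untreated 23.580; CG21310 heat-shocked 23.110; RpL32 untreated 16.520; RpL32 heat-shocked 17.000
ΔCt(untreated) = 23.580 − 16.520 = 7.060
ΔCt(heat-shocked) = 23.110 − 17.000 = 6.110
ΔΔCt = 6.110 − 7.060 = -0.950
Fold change = 2^(−(-0.950)) = 2^0.950 = 1.9319

1.932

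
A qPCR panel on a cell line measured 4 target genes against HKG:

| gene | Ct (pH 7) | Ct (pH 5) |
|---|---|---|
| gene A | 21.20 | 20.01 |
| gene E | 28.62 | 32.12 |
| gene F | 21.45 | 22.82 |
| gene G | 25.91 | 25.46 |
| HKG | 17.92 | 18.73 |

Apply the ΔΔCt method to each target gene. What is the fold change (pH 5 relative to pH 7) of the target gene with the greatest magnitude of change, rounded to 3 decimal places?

0.155

gene A: ΔΔCt = (20.01−18.73) − (21.20−17.92) = 1.28 − 3.28 = -2.00; fold change = 2^2.00 = 4.000
gene E: ΔΔCt = (32.12−18.73) − (28.62−17.92) = 13.39 − 10.70 = 2.69; fold change = 2^-2.69 = 0.155
gene F: ΔΔCt = (22.82−18.73) − (21.45−17.92) = 4.09 − 3.53 = 0.56; fold change = 2^-0.56 = 0.678
gene G: ΔΔCt = (25.46−18.73) − (25.91−17.92) = 6.73 − 7.99 = -1.26; fold change = 2^1.26 = 2.395
gene E has the largest |ΔΔCt| = 2.69.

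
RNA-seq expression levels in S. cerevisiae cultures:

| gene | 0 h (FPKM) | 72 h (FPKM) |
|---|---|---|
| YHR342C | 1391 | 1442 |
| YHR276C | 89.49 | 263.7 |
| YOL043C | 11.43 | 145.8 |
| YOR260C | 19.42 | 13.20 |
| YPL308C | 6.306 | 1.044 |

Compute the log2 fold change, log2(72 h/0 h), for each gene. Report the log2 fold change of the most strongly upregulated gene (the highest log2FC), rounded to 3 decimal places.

3.673

log2(1442/1391) = 0.052  (YHR342C)
log2(263.7/89.49) = 1.559  (YHR276C)
log2(145.8/11.43) = 3.673  (YOL043C)
log2(13.20/19.42) = -0.557  (YOR260C)
log2(1.044/6.306) = -2.595  (YPL308C)
YOL043C is most strongly upregulated.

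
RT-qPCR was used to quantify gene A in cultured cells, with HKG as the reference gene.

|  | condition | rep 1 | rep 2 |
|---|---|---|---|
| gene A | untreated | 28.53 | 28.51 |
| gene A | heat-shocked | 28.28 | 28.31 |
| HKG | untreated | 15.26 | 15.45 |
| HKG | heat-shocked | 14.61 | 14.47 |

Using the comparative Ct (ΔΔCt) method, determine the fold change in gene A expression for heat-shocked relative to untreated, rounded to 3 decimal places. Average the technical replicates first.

Mean Ct: gene A untreated 28.520; gene A heat-shocked 28.295; HKG untreated 15.355; HKG heat-shocked 14.540
ΔCt(untreated) = 28.520 − 15.355 = 13.165
ΔCt(heat-shocked) = 28.295 − 14.540 = 13.755
ΔΔCt = 13.755 − 13.165 = 0.590
Fold change = 2^(−0.590) = 0.6643

0.664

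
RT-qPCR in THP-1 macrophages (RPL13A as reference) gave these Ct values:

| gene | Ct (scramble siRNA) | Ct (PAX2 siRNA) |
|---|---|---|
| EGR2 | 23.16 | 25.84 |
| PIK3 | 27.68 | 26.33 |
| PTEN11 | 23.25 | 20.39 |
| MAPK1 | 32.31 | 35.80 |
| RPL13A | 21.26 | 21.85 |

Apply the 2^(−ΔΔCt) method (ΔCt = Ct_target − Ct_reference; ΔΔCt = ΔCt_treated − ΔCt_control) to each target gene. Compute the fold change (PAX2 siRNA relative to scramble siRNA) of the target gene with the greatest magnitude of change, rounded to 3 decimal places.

10.928

EGR2: ΔΔCt = (25.84−21.85) − (23.16−21.26) = 3.99 − 1.90 = 2.09; fold change = 2^-2.09 = 0.235
PIK3: ΔΔCt = (26.33−21.85) − (27.68−21.26) = 4.48 − 6.42 = -1.94; fold change = 2^1.94 = 3.837
PTEN11: ΔΔCt = (20.39−21.85) − (23.25−21.26) = -1.46 − 1.99 = -3.45; fold change = 2^3.45 = 10.928
MAPK1: ΔΔCt = (35.80−21.85) − (32.31−21.26) = 13.95 − 11.05 = 2.90; fold change = 2^-2.90 = 0.134
PTEN11 has the largest |ΔΔCt| = 3.45.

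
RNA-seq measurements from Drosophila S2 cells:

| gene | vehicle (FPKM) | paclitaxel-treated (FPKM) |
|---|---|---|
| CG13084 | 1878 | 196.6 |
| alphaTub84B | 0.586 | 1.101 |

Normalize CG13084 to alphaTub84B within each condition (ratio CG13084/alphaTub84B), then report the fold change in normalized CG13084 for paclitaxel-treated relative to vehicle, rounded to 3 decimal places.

CG13084/alphaTub84B (vehicle) = 1878 / 0.586 = 3204.8
CG13084/alphaTub84B (paclitaxel-treated) = 196.6 / 1.101 = 178.56
Fold change = 178.56 / 3204.8 = 0.0557

0.056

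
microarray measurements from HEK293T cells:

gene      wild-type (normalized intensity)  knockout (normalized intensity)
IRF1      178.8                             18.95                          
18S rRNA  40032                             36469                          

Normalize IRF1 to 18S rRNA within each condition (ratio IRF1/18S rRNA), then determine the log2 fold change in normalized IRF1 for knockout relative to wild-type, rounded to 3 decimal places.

IRF1/18S rRNA (wild-type) = 178.8 / 40032 = 0.0044664
IRF1/18S rRNA (knockout) = 18.95 / 36469 = 0.00051962
Fold change = 0.00051962 / 0.0044664 = 0.1163
log2(0.1163) = -3.1036

-3.104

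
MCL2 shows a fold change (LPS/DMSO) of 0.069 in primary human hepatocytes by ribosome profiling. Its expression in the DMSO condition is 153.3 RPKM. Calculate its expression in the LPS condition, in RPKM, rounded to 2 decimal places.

LPS expression = 153.3 × 0.069 = 10.58

10.58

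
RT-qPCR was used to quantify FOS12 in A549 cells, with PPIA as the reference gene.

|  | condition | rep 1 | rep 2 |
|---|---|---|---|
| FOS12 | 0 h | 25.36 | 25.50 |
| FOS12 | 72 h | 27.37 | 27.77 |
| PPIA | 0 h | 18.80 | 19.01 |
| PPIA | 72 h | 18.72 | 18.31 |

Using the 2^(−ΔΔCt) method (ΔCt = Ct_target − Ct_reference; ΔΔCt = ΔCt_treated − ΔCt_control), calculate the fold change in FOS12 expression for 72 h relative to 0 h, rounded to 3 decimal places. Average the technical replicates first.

Mean Ct: FOS12 0 h 25.430; FOS12 72 h 27.570; PPIA 0 h 18.905; PPIA 72 h 18.515
ΔCt(0 h) = 25.430 − 18.905 = 6.525
ΔCt(72 h) = 27.570 − 18.515 = 9.055
ΔΔCt = 9.055 − 6.525 = 2.530
Fold change = 2^(−2.530) = 0.1731

0.173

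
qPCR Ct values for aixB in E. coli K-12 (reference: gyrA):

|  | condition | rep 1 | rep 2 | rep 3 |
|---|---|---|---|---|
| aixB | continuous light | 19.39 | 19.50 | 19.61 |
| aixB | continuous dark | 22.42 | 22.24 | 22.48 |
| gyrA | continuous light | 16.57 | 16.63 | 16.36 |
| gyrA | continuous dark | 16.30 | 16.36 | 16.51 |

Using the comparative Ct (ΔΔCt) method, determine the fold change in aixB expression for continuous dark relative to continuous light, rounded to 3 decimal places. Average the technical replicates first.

0.124

Mean Ct: aixB continuous light 19.500; aixB continuous dark 22.380; gyrA continuous light 16.520; gyrA continuous dark 16.390
ΔCt(continuous light) = 19.500 − 16.520 = 2.980
ΔCt(continuous dark) = 22.380 − 16.390 = 5.990
ΔΔCt = 5.990 − 2.980 = 3.010
Fold change = 2^(−3.010) = 0.1241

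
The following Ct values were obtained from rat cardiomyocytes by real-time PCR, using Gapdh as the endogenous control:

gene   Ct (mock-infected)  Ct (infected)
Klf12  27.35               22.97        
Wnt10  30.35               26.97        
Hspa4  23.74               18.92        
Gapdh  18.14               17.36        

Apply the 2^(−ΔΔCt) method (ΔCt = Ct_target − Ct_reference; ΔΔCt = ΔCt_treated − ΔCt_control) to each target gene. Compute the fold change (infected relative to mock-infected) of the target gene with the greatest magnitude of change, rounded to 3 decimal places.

Klf12: ΔΔCt = (22.97−17.36) − (27.35−18.14) = 5.61 − 9.21 = -3.60; fold change = 2^3.60 = 12.126
Wnt10: ΔΔCt = (26.97−17.36) − (30.35−18.14) = 9.61 − 12.21 = -2.60; fold change = 2^2.60 = 6.063
Hspa4: ΔΔCt = (18.92−17.36) − (23.74−18.14) = 1.56 − 5.60 = -4.04; fold change = 2^4.04 = 16.450
Hspa4 has the largest |ΔΔCt| = 4.04.

16.450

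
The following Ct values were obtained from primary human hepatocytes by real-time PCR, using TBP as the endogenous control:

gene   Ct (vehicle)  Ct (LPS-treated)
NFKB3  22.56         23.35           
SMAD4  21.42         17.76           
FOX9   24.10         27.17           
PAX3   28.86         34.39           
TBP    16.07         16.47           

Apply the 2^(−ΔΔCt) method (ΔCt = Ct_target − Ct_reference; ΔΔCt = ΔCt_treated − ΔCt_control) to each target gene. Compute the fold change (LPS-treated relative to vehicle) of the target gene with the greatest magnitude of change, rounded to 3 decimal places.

0.029

NFKB3: ΔΔCt = (23.35−16.47) − (22.56−16.07) = 6.88 − 6.49 = 0.39; fold change = 2^-0.39 = 0.763
SMAD4: ΔΔCt = (17.76−16.47) − (21.42−16.07) = 1.29 − 5.35 = -4.06; fold change = 2^4.06 = 16.679
FOX9: ΔΔCt = (27.17−16.47) − (24.10−16.07) = 10.70 − 8.03 = 2.67; fold change = 2^-2.67 = 0.157
PAX3: ΔΔCt = (34.39−16.47) − (28.86−16.07) = 17.92 − 12.79 = 5.13; fold change = 2^-5.13 = 0.029
PAX3 has the largest |ΔΔCt| = 5.13.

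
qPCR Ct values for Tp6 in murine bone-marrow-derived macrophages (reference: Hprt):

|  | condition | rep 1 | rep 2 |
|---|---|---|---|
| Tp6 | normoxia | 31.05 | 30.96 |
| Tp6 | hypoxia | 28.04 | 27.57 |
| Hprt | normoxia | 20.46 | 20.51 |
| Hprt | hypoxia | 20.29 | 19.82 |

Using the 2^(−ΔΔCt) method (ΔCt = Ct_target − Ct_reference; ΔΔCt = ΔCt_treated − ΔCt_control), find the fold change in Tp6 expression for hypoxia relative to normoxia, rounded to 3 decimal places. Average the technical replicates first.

6.821

Mean Ct: Tp6 normoxia 31.005; Tp6 hypoxia 27.805; Hprt normoxia 20.485; Hprt hypoxia 20.055
ΔCt(normoxia) = 31.005 − 20.485 = 10.520
ΔCt(hypoxia) = 27.805 − 20.055 = 7.750
ΔΔCt = 7.750 − 10.520 = -2.770
Fold change = 2^(−(-2.770)) = 2^2.770 = 6.8211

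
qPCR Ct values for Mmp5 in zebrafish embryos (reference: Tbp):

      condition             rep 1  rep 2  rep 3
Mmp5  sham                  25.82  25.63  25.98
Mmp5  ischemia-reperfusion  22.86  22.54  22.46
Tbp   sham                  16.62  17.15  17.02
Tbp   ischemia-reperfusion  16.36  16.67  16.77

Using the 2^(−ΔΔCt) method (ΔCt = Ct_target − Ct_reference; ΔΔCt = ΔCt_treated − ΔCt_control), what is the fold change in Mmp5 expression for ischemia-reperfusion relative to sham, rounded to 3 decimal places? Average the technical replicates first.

Mean Ct: Mmp5 sham 25.810; Mmp5 ischemia-reperfusion 22.620; Tbp sham 16.930; Tbp ischemia-reperfusion 16.600
ΔCt(sham) = 25.810 − 16.930 = 8.880
ΔCt(ischemia-reperfusion) = 22.620 − 16.600 = 6.020
ΔΔCt = 6.020 − 8.880 = -2.860
Fold change = 2^(−(-2.860)) = 2^2.860 = 7.2602

7.260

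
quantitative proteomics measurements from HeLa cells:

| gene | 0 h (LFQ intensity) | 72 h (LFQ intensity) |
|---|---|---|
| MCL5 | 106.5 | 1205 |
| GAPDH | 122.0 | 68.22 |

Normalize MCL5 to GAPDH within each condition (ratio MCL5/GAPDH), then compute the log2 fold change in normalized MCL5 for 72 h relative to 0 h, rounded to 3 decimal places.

4.339

MCL5/GAPDH (0 h) = 106.5 / 122.0 = 0.87295
MCL5/GAPDH (72 h) = 1205 / 68.22 = 17.663
Fold change = 17.663 / 0.87295 = 20.2342
log2(20.2342) = 4.3387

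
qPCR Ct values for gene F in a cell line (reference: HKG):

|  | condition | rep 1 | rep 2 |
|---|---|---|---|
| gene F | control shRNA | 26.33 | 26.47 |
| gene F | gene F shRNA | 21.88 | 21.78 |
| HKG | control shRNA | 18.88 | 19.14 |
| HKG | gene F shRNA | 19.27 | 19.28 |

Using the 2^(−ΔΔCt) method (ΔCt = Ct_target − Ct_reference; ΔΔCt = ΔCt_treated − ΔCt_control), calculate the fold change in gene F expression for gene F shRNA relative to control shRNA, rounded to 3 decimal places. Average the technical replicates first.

Mean Ct: gene F control shRNA 26.400; gene F gene F shRNA 21.830; HKG control shRNA 19.010; HKG gene F shRNA 19.275
ΔCt(control shRNA) = 26.400 − 19.010 = 7.390
ΔCt(gene F shRNA) = 21.830 − 19.275 = 2.555
ΔΔCt = 2.555 − 7.390 = -4.835
Fold change = 2^(−(-4.835)) = 2^4.835 = 28.5417

28.542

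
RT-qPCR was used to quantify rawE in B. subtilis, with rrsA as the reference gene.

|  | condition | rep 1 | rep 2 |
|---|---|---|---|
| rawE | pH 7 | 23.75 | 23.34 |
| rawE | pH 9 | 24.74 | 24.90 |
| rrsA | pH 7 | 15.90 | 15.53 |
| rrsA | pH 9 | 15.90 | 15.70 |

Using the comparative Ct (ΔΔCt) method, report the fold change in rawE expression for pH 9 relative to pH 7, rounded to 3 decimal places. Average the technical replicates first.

0.438

Mean Ct: rawE pH 7 23.545; rawE pH 9 24.820; rrsA pH 7 15.715; rrsA pH 9 15.800
ΔCt(pH 7) = 23.545 − 15.715 = 7.830
ΔCt(pH 9) = 24.820 − 15.800 = 9.020
ΔΔCt = 9.020 − 7.830 = 1.190
Fold change = 2^(−1.190) = 0.4383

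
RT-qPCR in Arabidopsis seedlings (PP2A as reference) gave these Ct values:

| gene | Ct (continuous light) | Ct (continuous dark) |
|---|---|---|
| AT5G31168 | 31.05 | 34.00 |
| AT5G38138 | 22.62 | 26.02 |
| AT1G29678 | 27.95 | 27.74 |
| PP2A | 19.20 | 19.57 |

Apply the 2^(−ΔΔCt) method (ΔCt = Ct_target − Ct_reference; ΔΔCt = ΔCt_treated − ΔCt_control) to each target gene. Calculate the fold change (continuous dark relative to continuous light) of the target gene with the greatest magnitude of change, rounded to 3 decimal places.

0.122

AT5G31168: ΔΔCt = (34.00−19.57) − (31.05−19.20) = 14.43 − 11.85 = 2.58; fold change = 2^-2.58 = 0.167
AT5G38138: ΔΔCt = (26.02−19.57) − (22.62−19.20) = 6.45 − 3.42 = 3.03; fold change = 2^-3.03 = 0.122
AT1G29678: ΔΔCt = (27.74−19.57) − (27.95−19.20) = 8.17 − 8.75 = -0.58; fold change = 2^0.58 = 1.495
AT5G38138 has the largest |ΔΔCt| = 3.03.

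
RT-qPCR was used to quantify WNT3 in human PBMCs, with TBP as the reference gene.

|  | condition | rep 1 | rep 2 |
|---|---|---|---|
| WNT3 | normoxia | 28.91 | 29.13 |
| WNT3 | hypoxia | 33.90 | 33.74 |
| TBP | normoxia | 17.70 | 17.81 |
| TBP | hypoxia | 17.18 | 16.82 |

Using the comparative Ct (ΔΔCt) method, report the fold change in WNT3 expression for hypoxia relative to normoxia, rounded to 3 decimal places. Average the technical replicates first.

0.021

Mean Ct: WNT3 normoxia 29.020; WNT3 hypoxia 33.820; TBP normoxia 17.755; TBP hypoxia 17.000
ΔCt(normoxia) = 29.020 − 17.755 = 11.265
ΔCt(hypoxia) = 33.820 − 17.000 = 16.820
ΔΔCt = 16.820 − 11.265 = 5.555
Fold change = 2^(−5.555) = 0.0213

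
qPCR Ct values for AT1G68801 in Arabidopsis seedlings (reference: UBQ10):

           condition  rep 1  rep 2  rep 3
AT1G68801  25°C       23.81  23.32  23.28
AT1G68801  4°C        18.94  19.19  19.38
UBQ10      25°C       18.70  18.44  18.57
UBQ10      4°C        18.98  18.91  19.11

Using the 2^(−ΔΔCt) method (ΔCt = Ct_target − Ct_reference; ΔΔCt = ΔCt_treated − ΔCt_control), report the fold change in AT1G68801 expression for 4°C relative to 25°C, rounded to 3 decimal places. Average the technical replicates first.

26.538

Mean Ct: AT1G68801 25°C 23.470; AT1G68801 4°C 19.170; UBQ10 25°C 18.570; UBQ10 4°C 19.000
ΔCt(25°C) = 23.470 − 18.570 = 4.900
ΔCt(4°C) = 19.170 − 19.000 = 0.170
ΔΔCt = 0.170 − 4.900 = -4.730
Fold change = 2^(−(-4.730)) = 2^4.730 = 26.5382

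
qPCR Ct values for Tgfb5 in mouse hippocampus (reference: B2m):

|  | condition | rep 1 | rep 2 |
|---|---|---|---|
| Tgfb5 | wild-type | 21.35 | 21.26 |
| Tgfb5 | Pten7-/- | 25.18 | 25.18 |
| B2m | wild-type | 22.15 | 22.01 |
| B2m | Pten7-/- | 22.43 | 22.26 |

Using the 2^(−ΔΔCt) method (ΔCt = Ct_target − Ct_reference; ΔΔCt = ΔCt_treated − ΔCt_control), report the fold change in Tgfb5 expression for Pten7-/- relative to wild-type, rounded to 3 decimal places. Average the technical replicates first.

Mean Ct: Tgfb5 wild-type 21.305; Tgfb5 Pten7-/- 25.180; B2m wild-type 22.080; B2m Pten7-/- 22.345
ΔCt(wild-type) = 21.305 − 22.080 = -0.775
ΔCt(Pten7-/-) = 25.180 − 22.345 = 2.835
ΔΔCt = 2.835 − (-0.775) = 3.610
Fold change = 2^(−3.610) = 0.0819

0.082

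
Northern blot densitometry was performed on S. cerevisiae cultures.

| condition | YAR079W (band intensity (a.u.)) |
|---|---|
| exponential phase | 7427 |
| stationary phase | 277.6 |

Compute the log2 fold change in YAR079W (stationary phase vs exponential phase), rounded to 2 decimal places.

-4.74

Fold change = 277.6 / 7427 = 0.0374
log2(0.0374) = -4.742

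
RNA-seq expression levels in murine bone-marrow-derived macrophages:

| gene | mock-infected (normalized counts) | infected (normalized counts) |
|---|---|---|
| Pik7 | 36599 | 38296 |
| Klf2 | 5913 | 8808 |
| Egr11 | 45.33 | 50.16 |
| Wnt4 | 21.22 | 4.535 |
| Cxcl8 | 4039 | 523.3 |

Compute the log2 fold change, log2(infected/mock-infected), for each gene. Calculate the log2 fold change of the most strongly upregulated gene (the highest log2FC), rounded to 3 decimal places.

log2(38296/36599) = 0.065  (Pik7)
log2(8808/5913) = 0.575  (Klf2)
log2(50.16/45.33) = 0.146  (Egr11)
log2(4.535/21.22) = -2.226  (Wnt4)
log2(523.3/4039) = -2.948  (Cxcl8)
Klf2 is most strongly upregulated.

0.575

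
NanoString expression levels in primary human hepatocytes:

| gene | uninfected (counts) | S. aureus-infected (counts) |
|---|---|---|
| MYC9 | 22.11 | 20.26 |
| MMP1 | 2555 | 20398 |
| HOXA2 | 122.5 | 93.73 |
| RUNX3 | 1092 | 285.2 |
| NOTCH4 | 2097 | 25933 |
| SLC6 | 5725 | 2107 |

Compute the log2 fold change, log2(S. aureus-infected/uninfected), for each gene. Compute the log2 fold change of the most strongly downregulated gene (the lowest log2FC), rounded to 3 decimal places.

log2(20.26/22.11) = -0.126  (MYC9)
log2(20398/2555) = 2.997  (MMP1)
log2(93.73/122.5) = -0.386  (HOXA2)
log2(285.2/1092) = -1.937  (RUNX3)
log2(25933/2097) = 3.628  (NOTCH4)
log2(2107/5725) = -1.442  (SLC6)
RUNX3 is most strongly downregulated.

-1.937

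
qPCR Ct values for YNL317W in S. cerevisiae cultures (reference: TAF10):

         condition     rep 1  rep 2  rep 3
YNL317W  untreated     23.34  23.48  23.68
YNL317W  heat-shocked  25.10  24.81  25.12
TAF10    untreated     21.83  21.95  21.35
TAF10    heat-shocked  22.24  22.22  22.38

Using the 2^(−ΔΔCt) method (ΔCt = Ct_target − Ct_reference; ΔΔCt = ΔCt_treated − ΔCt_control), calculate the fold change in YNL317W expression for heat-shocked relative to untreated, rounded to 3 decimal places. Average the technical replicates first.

0.521

Mean Ct: YNL317W untreated 23.500; YNL317W heat-shocked 25.010; TAF10 untreated 21.710; TAF10 heat-shocked 22.280
ΔCt(untreated) = 23.500 − 21.710 = 1.790
ΔCt(heat-shocked) = 25.010 − 22.280 = 2.730
ΔΔCt = 2.730 − 1.790 = 0.940
Fold change = 2^(−0.940) = 0.5212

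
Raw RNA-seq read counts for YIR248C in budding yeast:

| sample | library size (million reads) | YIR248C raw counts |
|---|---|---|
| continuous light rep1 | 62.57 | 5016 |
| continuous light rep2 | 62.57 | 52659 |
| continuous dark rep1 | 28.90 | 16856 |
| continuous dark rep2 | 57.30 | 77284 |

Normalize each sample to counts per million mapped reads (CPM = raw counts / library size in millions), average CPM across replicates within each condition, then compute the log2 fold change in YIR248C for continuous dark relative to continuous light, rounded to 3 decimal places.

CPM(continuous light rep1) = 5016 / 62.57 = 80.1662
CPM(continuous light rep2) = 52659 / 62.57 = 841.6014
CPM(continuous dark rep1) = 16856 / 28.90 = 583.2526
CPM(continuous dark rep2) = 77284 / 57.30 = 1348.7609
mean CPM(continuous light) = 460.8838; mean CPM(continuous dark) = 966.0068
Fold change = 966.0068 / 460.8838 = 2.09599
log2(2.09599) = 1.0676

1.068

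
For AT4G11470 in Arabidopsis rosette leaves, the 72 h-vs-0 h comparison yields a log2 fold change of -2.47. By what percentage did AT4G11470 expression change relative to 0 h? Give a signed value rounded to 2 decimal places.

Fold change = 2^(-2.47) = 0.1805
Percent change = (FC − 1) × 100% = (0.1805 − 1) × 100 = -81.95%

-81.95%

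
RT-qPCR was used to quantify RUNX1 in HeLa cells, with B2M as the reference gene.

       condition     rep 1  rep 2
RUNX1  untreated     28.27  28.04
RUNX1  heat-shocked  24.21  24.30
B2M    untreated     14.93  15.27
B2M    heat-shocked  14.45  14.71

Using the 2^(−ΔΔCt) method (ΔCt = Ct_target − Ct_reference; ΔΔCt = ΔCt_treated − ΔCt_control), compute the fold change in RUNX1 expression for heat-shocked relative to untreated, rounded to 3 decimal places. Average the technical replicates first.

Mean Ct: RUNX1 untreated 28.155; RUNX1 heat-shocked 24.255; B2M untreated 15.100; B2M heat-shocked 14.580
ΔCt(untreated) = 28.155 − 15.100 = 13.055
ΔCt(heat-shocked) = 24.255 − 14.580 = 9.675
ΔΔCt = 9.675 − 13.055 = -3.380
Fold change = 2^(−(-3.380)) = 2^3.380 = 10.4107

10.411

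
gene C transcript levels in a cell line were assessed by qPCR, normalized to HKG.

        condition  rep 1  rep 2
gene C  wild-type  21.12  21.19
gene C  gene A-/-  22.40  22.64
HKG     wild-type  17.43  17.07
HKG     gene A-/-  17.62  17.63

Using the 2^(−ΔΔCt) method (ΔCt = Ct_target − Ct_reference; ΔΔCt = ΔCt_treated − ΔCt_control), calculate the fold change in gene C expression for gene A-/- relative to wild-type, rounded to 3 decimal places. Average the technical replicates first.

Mean Ct: gene C wild-type 21.155; gene C gene A-/- 22.520; HKG wild-type 17.250; HKG gene A-/- 17.625
ΔCt(wild-type) = 21.155 − 17.250 = 3.905
ΔCt(gene A-/-) = 22.520 − 17.625 = 4.895
ΔΔCt = 4.895 − 3.905 = 0.990
Fold change = 2^(−0.990) = 0.5035

0.503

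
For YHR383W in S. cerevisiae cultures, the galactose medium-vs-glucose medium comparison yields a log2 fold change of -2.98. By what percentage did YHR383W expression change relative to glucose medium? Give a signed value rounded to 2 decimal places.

-87.33%

Fold change = 2^(-2.98) = 0.1267
Percent change = (FC − 1) × 100% = (0.1267 − 1) × 100 = -87.33%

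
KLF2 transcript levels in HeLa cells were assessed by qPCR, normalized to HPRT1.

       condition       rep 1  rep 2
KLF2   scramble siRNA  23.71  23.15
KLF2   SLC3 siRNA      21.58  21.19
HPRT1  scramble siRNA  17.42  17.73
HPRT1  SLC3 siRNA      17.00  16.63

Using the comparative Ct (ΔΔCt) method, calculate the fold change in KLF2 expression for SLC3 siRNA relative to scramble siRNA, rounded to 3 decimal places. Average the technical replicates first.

2.437

Mean Ct: KLF2 scramble siRNA 23.430; KLF2 SLC3 siRNA 21.385; HPRT1 scramble siRNA 17.575; HPRT1 SLC3 siRNA 16.815
ΔCt(scramble siRNA) = 23.430 − 17.575 = 5.855
ΔCt(SLC3 siRNA) = 21.385 − 16.815 = 4.570
ΔΔCt = 4.570 − 5.855 = -1.285
Fold change = 2^(−(-1.285)) = 2^1.285 = 2.4368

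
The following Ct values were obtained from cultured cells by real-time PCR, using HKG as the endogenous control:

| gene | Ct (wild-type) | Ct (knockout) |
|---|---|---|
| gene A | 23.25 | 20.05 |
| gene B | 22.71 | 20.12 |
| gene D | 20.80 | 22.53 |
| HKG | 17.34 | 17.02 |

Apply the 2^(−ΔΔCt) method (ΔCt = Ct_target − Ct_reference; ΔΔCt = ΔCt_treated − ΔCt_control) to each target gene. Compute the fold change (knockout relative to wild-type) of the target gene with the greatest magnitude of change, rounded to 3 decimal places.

7.362

gene A: ΔΔCt = (20.05−17.02) − (23.25−17.34) = 3.03 − 5.91 = -2.88; fold change = 2^2.88 = 7.362
gene B: ΔΔCt = (20.12−17.02) − (22.71−17.34) = 3.10 − 5.37 = -2.27; fold change = 2^2.27 = 4.823
gene D: ΔΔCt = (22.53−17.02) − (20.80−17.34) = 5.51 − 3.46 = 2.05; fold change = 2^-2.05 = 0.241
gene A has the largest |ΔΔCt| = 2.88.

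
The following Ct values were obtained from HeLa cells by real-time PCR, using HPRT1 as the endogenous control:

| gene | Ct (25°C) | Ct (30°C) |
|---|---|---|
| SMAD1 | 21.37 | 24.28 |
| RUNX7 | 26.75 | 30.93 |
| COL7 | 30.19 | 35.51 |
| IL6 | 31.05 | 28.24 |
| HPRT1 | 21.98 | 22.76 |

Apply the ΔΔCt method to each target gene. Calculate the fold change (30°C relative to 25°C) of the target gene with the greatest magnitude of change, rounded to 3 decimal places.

0.043

SMAD1: ΔΔCt = (24.28−22.76) − (21.37−21.98) = 1.52 − (-0.61) = 2.13; fold change = 2^-2.13 = 0.228
RUNX7: ΔΔCt = (30.93−22.76) − (26.75−21.98) = 8.17 − 4.77 = 3.40; fold change = 2^-3.40 = 0.095
COL7: ΔΔCt = (35.51−22.76) − (30.19−21.98) = 12.75 − 8.21 = 4.54; fold change = 2^-4.54 = 0.043
IL6: ΔΔCt = (28.24−22.76) − (31.05−21.98) = 5.48 − 9.07 = -3.59; fold change = 2^3.59 = 12.042
COL7 has the largest |ΔΔCt| = 4.54.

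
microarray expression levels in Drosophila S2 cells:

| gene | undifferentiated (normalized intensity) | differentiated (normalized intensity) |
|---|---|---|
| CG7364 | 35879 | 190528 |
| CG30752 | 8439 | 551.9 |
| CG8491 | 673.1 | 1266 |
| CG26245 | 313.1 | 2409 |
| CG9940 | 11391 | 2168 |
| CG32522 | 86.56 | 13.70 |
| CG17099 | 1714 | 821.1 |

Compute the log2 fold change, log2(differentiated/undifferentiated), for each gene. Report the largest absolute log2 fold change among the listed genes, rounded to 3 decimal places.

log2(190528/35879) = 2.409  (CG7364)
log2(551.9/8439) = -3.935  (CG30752)
log2(1266/673.1) = 0.911  (CG8491)
log2(2409/313.1) = 2.944  (CG26245)
log2(2168/11391) = -2.393  (CG9940)
log2(13.70/86.56) = -2.660  (CG32522)
log2(821.1/1714) = -1.062  (CG17099)
The largest magnitude belongs to CG30752.

3.935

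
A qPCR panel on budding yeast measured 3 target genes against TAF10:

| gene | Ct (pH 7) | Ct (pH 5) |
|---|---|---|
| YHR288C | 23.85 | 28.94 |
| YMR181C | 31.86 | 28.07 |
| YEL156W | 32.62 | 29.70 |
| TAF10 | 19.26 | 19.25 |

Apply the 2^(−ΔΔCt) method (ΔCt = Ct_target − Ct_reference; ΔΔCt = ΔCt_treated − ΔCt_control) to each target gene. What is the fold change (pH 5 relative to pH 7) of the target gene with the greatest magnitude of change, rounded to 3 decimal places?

0.029

YHR288C: ΔΔCt = (28.94−19.25) − (23.85−19.26) = 9.69 − 4.59 = 5.10; fold change = 2^-5.10 = 0.029
YMR181C: ΔΔCt = (28.07−19.25) − (31.86−19.26) = 8.82 − 12.60 = -3.78; fold change = 2^3.78 = 13.737
YEL156W: ΔΔCt = (29.70−19.25) − (32.62−19.26) = 10.45 − 13.36 = -2.91; fold change = 2^2.91 = 7.516
YHR288C has the largest |ΔΔCt| = 5.10.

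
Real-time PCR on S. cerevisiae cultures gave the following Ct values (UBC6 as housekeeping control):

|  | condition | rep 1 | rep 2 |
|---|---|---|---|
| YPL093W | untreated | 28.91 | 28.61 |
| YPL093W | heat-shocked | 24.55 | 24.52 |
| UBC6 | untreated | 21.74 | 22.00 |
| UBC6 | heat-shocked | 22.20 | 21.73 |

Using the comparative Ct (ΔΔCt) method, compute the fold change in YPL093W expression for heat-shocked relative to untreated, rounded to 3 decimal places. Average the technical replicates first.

Mean Ct: YPL093W untreated 28.760; YPL093W heat-shocked 24.535; UBC6 untreated 21.870; UBC6 heat-shocked 21.965
ΔCt(untreated) = 28.760 − 21.870 = 6.890
ΔCt(heat-shocked) = 24.535 − 21.965 = 2.570
ΔΔCt = 2.570 − 6.890 = -4.320
Fold change = 2^(−(-4.320)) = 2^4.320 = 19.9733

19.973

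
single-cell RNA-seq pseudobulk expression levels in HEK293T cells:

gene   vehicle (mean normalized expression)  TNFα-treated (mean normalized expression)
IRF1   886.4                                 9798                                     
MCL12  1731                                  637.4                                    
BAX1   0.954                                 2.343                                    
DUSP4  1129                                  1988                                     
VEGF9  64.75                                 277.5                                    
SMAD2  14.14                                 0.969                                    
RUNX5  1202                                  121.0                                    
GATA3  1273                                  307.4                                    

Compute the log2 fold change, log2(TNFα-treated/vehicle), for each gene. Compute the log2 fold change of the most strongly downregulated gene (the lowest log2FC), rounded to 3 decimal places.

-3.867

log2(9798/886.4) = 3.466  (IRF1)
log2(637.4/1731) = -1.441  (MCL12)
log2(2.343/0.954) = 1.296  (BAX1)
log2(1988/1129) = 0.816  (DUSP4)
log2(277.5/64.75) = 2.100  (VEGF9)
log2(0.969/14.14) = -3.867  (SMAD2)
log2(121.0/1202) = -3.312  (RUNX5)
log2(307.4/1273) = -2.050  (GATA3)
SMAD2 is most strongly downregulated.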